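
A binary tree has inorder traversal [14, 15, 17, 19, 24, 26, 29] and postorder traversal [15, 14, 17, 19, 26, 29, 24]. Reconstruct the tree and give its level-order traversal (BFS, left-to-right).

Inorder:   [14, 15, 17, 19, 24, 26, 29]
Postorder: [15, 14, 17, 19, 26, 29, 24]
Algorithm: postorder visits root last, so walk postorder right-to-left;
each value is the root of the current inorder slice — split it at that
value, recurse on the right subtree first, then the left.
Recursive splits:
  root=24; inorder splits into left=[14, 15, 17, 19], right=[26, 29]
  root=29; inorder splits into left=[26], right=[]
  root=26; inorder splits into left=[], right=[]
  root=19; inorder splits into left=[14, 15, 17], right=[]
  root=17; inorder splits into left=[14, 15], right=[]
  root=14; inorder splits into left=[], right=[15]
  root=15; inorder splits into left=[], right=[]
Reconstructed level-order: [24, 19, 29, 17, 26, 14, 15]


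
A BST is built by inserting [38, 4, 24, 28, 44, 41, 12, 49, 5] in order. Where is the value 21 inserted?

Starting tree (level order): [38, 4, 44, None, 24, 41, 49, 12, 28, None, None, None, None, 5]
Insertion path: 38 -> 4 -> 24 -> 12
Result: insert 21 as right child of 12
Final tree (level order): [38, 4, 44, None, 24, 41, 49, 12, 28, None, None, None, None, 5, 21]


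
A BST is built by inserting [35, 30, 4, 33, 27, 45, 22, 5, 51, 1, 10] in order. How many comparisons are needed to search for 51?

Search path for 51: 35 -> 45 -> 51
Found: True
Comparisons: 3


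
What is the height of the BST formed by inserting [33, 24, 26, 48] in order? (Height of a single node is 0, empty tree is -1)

Insertion order: [33, 24, 26, 48]
Tree (level-order array): [33, 24, 48, None, 26]
Compute height bottom-up (empty subtree = -1):
  height(26) = 1 + max(-1, -1) = 0
  height(24) = 1 + max(-1, 0) = 1
  height(48) = 1 + max(-1, -1) = 0
  height(33) = 1 + max(1, 0) = 2
Height = 2


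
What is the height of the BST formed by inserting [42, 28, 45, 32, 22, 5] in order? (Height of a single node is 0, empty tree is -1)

Insertion order: [42, 28, 45, 32, 22, 5]
Tree (level-order array): [42, 28, 45, 22, 32, None, None, 5]
Compute height bottom-up (empty subtree = -1):
  height(5) = 1 + max(-1, -1) = 0
  height(22) = 1 + max(0, -1) = 1
  height(32) = 1 + max(-1, -1) = 0
  height(28) = 1 + max(1, 0) = 2
  height(45) = 1 + max(-1, -1) = 0
  height(42) = 1 + max(2, 0) = 3
Height = 3


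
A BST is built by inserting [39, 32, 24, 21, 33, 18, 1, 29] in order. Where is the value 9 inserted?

Starting tree (level order): [39, 32, None, 24, 33, 21, 29, None, None, 18, None, None, None, 1]
Insertion path: 39 -> 32 -> 24 -> 21 -> 18 -> 1
Result: insert 9 as right child of 1
Final tree (level order): [39, 32, None, 24, 33, 21, 29, None, None, 18, None, None, None, 1, None, None, 9]


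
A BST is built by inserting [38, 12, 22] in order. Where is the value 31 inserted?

Starting tree (level order): [38, 12, None, None, 22]
Insertion path: 38 -> 12 -> 22
Result: insert 31 as right child of 22
Final tree (level order): [38, 12, None, None, 22, None, 31]


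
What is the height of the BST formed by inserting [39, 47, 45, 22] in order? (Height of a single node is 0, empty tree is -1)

Insertion order: [39, 47, 45, 22]
Tree (level-order array): [39, 22, 47, None, None, 45]
Compute height bottom-up (empty subtree = -1):
  height(22) = 1 + max(-1, -1) = 0
  height(45) = 1 + max(-1, -1) = 0
  height(47) = 1 + max(0, -1) = 1
  height(39) = 1 + max(0, 1) = 2
Height = 2


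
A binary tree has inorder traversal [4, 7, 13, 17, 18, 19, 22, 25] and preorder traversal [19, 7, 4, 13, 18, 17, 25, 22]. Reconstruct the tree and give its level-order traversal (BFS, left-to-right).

Inorder:  [4, 7, 13, 17, 18, 19, 22, 25]
Preorder: [19, 7, 4, 13, 18, 17, 25, 22]
Algorithm: preorder visits root first, so consume preorder in order;
for each root, split the current inorder slice at that value into
left-subtree inorder and right-subtree inorder, then recurse.
Recursive splits:
  root=19; inorder splits into left=[4, 7, 13, 17, 18], right=[22, 25]
  root=7; inorder splits into left=[4], right=[13, 17, 18]
  root=4; inorder splits into left=[], right=[]
  root=13; inorder splits into left=[], right=[17, 18]
  root=18; inorder splits into left=[17], right=[]
  root=17; inorder splits into left=[], right=[]
  root=25; inorder splits into left=[22], right=[]
  root=22; inorder splits into left=[], right=[]
Reconstructed level-order: [19, 7, 25, 4, 13, 22, 18, 17]


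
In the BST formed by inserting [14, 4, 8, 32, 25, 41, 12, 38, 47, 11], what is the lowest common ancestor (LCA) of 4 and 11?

Tree insertion order: [14, 4, 8, 32, 25, 41, 12, 38, 47, 11]
Tree (level-order array): [14, 4, 32, None, 8, 25, 41, None, 12, None, None, 38, 47, 11]
In a BST, the LCA of p=4, q=11 is the first node v on the
root-to-leaf path with p <= v <= q (go left if both < v, right if both > v).
Walk from root:
  at 14: both 4 and 11 < 14, go left
  at 4: 4 <= 4 <= 11, this is the LCA
LCA = 4


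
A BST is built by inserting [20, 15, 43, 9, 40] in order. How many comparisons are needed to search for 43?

Search path for 43: 20 -> 43
Found: True
Comparisons: 2


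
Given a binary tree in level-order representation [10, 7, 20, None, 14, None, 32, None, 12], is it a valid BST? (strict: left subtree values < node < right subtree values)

Level-order array: [10, 7, 20, None, 14, None, 32, None, 12]
Validate using subtree bounds (lo, hi): at each node, require lo < value < hi,
then recurse left with hi=value and right with lo=value.
Preorder trace (stopping at first violation):
  at node 10 with bounds (-inf, +inf): OK
  at node 7 with bounds (-inf, 10): OK
  at node 14 with bounds (7, 10): VIOLATION
Node 14 violates its bound: not (7 < 14 < 10).
Result: Not a valid BST


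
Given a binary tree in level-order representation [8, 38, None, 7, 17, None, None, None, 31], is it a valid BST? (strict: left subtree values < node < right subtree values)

Level-order array: [8, 38, None, 7, 17, None, None, None, 31]
Validate using subtree bounds (lo, hi): at each node, require lo < value < hi,
then recurse left with hi=value and right with lo=value.
Preorder trace (stopping at first violation):
  at node 8 with bounds (-inf, +inf): OK
  at node 38 with bounds (-inf, 8): VIOLATION
Node 38 violates its bound: not (-inf < 38 < 8).
Result: Not a valid BST


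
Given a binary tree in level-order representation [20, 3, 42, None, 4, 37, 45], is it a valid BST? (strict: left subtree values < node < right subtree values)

Level-order array: [20, 3, 42, None, 4, 37, 45]
Validate using subtree bounds (lo, hi): at each node, require lo < value < hi,
then recurse left with hi=value and right with lo=value.
Preorder trace (stopping at first violation):
  at node 20 with bounds (-inf, +inf): OK
  at node 3 with bounds (-inf, 20): OK
  at node 4 with bounds (3, 20): OK
  at node 42 with bounds (20, +inf): OK
  at node 37 with bounds (20, 42): OK
  at node 45 with bounds (42, +inf): OK
No violation found at any node.
Result: Valid BST


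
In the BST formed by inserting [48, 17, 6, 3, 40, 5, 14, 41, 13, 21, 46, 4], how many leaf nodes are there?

Tree built from: [48, 17, 6, 3, 40, 5, 14, 41, 13, 21, 46, 4]
Tree (level-order array): [48, 17, None, 6, 40, 3, 14, 21, 41, None, 5, 13, None, None, None, None, 46, 4]
Rule: A leaf has 0 children.
Per-node child counts:
  node 48: 1 child(ren)
  node 17: 2 child(ren)
  node 6: 2 child(ren)
  node 3: 1 child(ren)
  node 5: 1 child(ren)
  node 4: 0 child(ren)
  node 14: 1 child(ren)
  node 13: 0 child(ren)
  node 40: 2 child(ren)
  node 21: 0 child(ren)
  node 41: 1 child(ren)
  node 46: 0 child(ren)
Matching nodes: [4, 13, 21, 46]
Count of leaf nodes: 4


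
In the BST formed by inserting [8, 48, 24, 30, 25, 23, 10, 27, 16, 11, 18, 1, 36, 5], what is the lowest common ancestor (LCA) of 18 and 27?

Tree insertion order: [8, 48, 24, 30, 25, 23, 10, 27, 16, 11, 18, 1, 36, 5]
Tree (level-order array): [8, 1, 48, None, 5, 24, None, None, None, 23, 30, 10, None, 25, 36, None, 16, None, 27, None, None, 11, 18]
In a BST, the LCA of p=18, q=27 is the first node v on the
root-to-leaf path with p <= v <= q (go left if both < v, right if both > v).
Walk from root:
  at 8: both 18 and 27 > 8, go right
  at 48: both 18 and 27 < 48, go left
  at 24: 18 <= 24 <= 27, this is the LCA
LCA = 24


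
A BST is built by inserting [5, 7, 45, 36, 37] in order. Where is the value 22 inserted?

Starting tree (level order): [5, None, 7, None, 45, 36, None, None, 37]
Insertion path: 5 -> 7 -> 45 -> 36
Result: insert 22 as left child of 36
Final tree (level order): [5, None, 7, None, 45, 36, None, 22, 37]


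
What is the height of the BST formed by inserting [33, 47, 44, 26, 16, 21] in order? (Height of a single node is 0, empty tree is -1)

Insertion order: [33, 47, 44, 26, 16, 21]
Tree (level-order array): [33, 26, 47, 16, None, 44, None, None, 21]
Compute height bottom-up (empty subtree = -1):
  height(21) = 1 + max(-1, -1) = 0
  height(16) = 1 + max(-1, 0) = 1
  height(26) = 1 + max(1, -1) = 2
  height(44) = 1 + max(-1, -1) = 0
  height(47) = 1 + max(0, -1) = 1
  height(33) = 1 + max(2, 1) = 3
Height = 3


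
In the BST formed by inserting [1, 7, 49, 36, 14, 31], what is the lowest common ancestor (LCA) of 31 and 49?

Tree insertion order: [1, 7, 49, 36, 14, 31]
Tree (level-order array): [1, None, 7, None, 49, 36, None, 14, None, None, 31]
In a BST, the LCA of p=31, q=49 is the first node v on the
root-to-leaf path with p <= v <= q (go left if both < v, right if both > v).
Walk from root:
  at 1: both 31 and 49 > 1, go right
  at 7: both 31 and 49 > 7, go right
  at 49: 31 <= 49 <= 49, this is the LCA
LCA = 49


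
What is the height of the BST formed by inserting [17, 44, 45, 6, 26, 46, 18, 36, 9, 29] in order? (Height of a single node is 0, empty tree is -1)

Insertion order: [17, 44, 45, 6, 26, 46, 18, 36, 9, 29]
Tree (level-order array): [17, 6, 44, None, 9, 26, 45, None, None, 18, 36, None, 46, None, None, 29]
Compute height bottom-up (empty subtree = -1):
  height(9) = 1 + max(-1, -1) = 0
  height(6) = 1 + max(-1, 0) = 1
  height(18) = 1 + max(-1, -1) = 0
  height(29) = 1 + max(-1, -1) = 0
  height(36) = 1 + max(0, -1) = 1
  height(26) = 1 + max(0, 1) = 2
  height(46) = 1 + max(-1, -1) = 0
  height(45) = 1 + max(-1, 0) = 1
  height(44) = 1 + max(2, 1) = 3
  height(17) = 1 + max(1, 3) = 4
Height = 4


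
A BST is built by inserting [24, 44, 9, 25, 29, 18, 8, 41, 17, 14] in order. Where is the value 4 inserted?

Starting tree (level order): [24, 9, 44, 8, 18, 25, None, None, None, 17, None, None, 29, 14, None, None, 41]
Insertion path: 24 -> 9 -> 8
Result: insert 4 as left child of 8
Final tree (level order): [24, 9, 44, 8, 18, 25, None, 4, None, 17, None, None, 29, None, None, 14, None, None, 41]


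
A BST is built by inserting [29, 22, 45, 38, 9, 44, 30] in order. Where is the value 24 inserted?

Starting tree (level order): [29, 22, 45, 9, None, 38, None, None, None, 30, 44]
Insertion path: 29 -> 22
Result: insert 24 as right child of 22
Final tree (level order): [29, 22, 45, 9, 24, 38, None, None, None, None, None, 30, 44]


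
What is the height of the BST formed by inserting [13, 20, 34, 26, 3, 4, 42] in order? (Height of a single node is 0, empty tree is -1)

Insertion order: [13, 20, 34, 26, 3, 4, 42]
Tree (level-order array): [13, 3, 20, None, 4, None, 34, None, None, 26, 42]
Compute height bottom-up (empty subtree = -1):
  height(4) = 1 + max(-1, -1) = 0
  height(3) = 1 + max(-1, 0) = 1
  height(26) = 1 + max(-1, -1) = 0
  height(42) = 1 + max(-1, -1) = 0
  height(34) = 1 + max(0, 0) = 1
  height(20) = 1 + max(-1, 1) = 2
  height(13) = 1 + max(1, 2) = 3
Height = 3


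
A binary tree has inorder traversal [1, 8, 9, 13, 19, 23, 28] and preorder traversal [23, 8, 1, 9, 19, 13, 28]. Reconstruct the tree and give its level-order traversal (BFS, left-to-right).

Inorder:  [1, 8, 9, 13, 19, 23, 28]
Preorder: [23, 8, 1, 9, 19, 13, 28]
Algorithm: preorder visits root first, so consume preorder in order;
for each root, split the current inorder slice at that value into
left-subtree inorder and right-subtree inorder, then recurse.
Recursive splits:
  root=23; inorder splits into left=[1, 8, 9, 13, 19], right=[28]
  root=8; inorder splits into left=[1], right=[9, 13, 19]
  root=1; inorder splits into left=[], right=[]
  root=9; inorder splits into left=[], right=[13, 19]
  root=19; inorder splits into left=[13], right=[]
  root=13; inorder splits into left=[], right=[]
  root=28; inorder splits into left=[], right=[]
Reconstructed level-order: [23, 8, 28, 1, 9, 19, 13]


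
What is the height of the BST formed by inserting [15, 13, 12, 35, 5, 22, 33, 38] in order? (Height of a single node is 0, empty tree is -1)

Insertion order: [15, 13, 12, 35, 5, 22, 33, 38]
Tree (level-order array): [15, 13, 35, 12, None, 22, 38, 5, None, None, 33]
Compute height bottom-up (empty subtree = -1):
  height(5) = 1 + max(-1, -1) = 0
  height(12) = 1 + max(0, -1) = 1
  height(13) = 1 + max(1, -1) = 2
  height(33) = 1 + max(-1, -1) = 0
  height(22) = 1 + max(-1, 0) = 1
  height(38) = 1 + max(-1, -1) = 0
  height(35) = 1 + max(1, 0) = 2
  height(15) = 1 + max(2, 2) = 3
Height = 3


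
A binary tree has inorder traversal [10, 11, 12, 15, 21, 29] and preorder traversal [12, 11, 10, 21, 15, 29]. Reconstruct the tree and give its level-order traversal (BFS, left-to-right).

Inorder:  [10, 11, 12, 15, 21, 29]
Preorder: [12, 11, 10, 21, 15, 29]
Algorithm: preorder visits root first, so consume preorder in order;
for each root, split the current inorder slice at that value into
left-subtree inorder and right-subtree inorder, then recurse.
Recursive splits:
  root=12; inorder splits into left=[10, 11], right=[15, 21, 29]
  root=11; inorder splits into left=[10], right=[]
  root=10; inorder splits into left=[], right=[]
  root=21; inorder splits into left=[15], right=[29]
  root=15; inorder splits into left=[], right=[]
  root=29; inorder splits into left=[], right=[]
Reconstructed level-order: [12, 11, 21, 10, 15, 29]


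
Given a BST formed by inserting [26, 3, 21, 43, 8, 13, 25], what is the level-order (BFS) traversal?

Tree insertion order: [26, 3, 21, 43, 8, 13, 25]
Tree (level-order array): [26, 3, 43, None, 21, None, None, 8, 25, None, 13]
BFS from the root, enqueuing left then right child of each popped node:
  queue [26] -> pop 26, enqueue [3, 43], visited so far: [26]
  queue [3, 43] -> pop 3, enqueue [21], visited so far: [26, 3]
  queue [43, 21] -> pop 43, enqueue [none], visited so far: [26, 3, 43]
  queue [21] -> pop 21, enqueue [8, 25], visited so far: [26, 3, 43, 21]
  queue [8, 25] -> pop 8, enqueue [13], visited so far: [26, 3, 43, 21, 8]
  queue [25, 13] -> pop 25, enqueue [none], visited so far: [26, 3, 43, 21, 8, 25]
  queue [13] -> pop 13, enqueue [none], visited so far: [26, 3, 43, 21, 8, 25, 13]
Result: [26, 3, 43, 21, 8, 25, 13]


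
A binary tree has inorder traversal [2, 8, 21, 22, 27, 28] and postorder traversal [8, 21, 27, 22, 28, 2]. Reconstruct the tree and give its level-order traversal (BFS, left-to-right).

Inorder:   [2, 8, 21, 22, 27, 28]
Postorder: [8, 21, 27, 22, 28, 2]
Algorithm: postorder visits root last, so walk postorder right-to-left;
each value is the root of the current inorder slice — split it at that
value, recurse on the right subtree first, then the left.
Recursive splits:
  root=2; inorder splits into left=[], right=[8, 21, 22, 27, 28]
  root=28; inorder splits into left=[8, 21, 22, 27], right=[]
  root=22; inorder splits into left=[8, 21], right=[27]
  root=27; inorder splits into left=[], right=[]
  root=21; inorder splits into left=[8], right=[]
  root=8; inorder splits into left=[], right=[]
Reconstructed level-order: [2, 28, 22, 21, 27, 8]


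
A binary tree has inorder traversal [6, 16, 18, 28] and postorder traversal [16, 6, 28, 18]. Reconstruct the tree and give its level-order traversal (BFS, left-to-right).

Inorder:   [6, 16, 18, 28]
Postorder: [16, 6, 28, 18]
Algorithm: postorder visits root last, so walk postorder right-to-left;
each value is the root of the current inorder slice — split it at that
value, recurse on the right subtree first, then the left.
Recursive splits:
  root=18; inorder splits into left=[6, 16], right=[28]
  root=28; inorder splits into left=[], right=[]
  root=6; inorder splits into left=[], right=[16]
  root=16; inorder splits into left=[], right=[]
Reconstructed level-order: [18, 6, 28, 16]


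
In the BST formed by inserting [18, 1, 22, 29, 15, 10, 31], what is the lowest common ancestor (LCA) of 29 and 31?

Tree insertion order: [18, 1, 22, 29, 15, 10, 31]
Tree (level-order array): [18, 1, 22, None, 15, None, 29, 10, None, None, 31]
In a BST, the LCA of p=29, q=31 is the first node v on the
root-to-leaf path with p <= v <= q (go left if both < v, right if both > v).
Walk from root:
  at 18: both 29 and 31 > 18, go right
  at 22: both 29 and 31 > 22, go right
  at 29: 29 <= 29 <= 31, this is the LCA
LCA = 29


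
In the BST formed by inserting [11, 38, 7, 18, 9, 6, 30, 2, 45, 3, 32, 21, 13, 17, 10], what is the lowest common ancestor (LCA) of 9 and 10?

Tree insertion order: [11, 38, 7, 18, 9, 6, 30, 2, 45, 3, 32, 21, 13, 17, 10]
Tree (level-order array): [11, 7, 38, 6, 9, 18, 45, 2, None, None, 10, 13, 30, None, None, None, 3, None, None, None, 17, 21, 32]
In a BST, the LCA of p=9, q=10 is the first node v on the
root-to-leaf path with p <= v <= q (go left if both < v, right if both > v).
Walk from root:
  at 11: both 9 and 10 < 11, go left
  at 7: both 9 and 10 > 7, go right
  at 9: 9 <= 9 <= 10, this is the LCA
LCA = 9


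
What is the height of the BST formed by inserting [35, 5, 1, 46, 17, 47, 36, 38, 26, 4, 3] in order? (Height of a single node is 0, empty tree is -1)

Insertion order: [35, 5, 1, 46, 17, 47, 36, 38, 26, 4, 3]
Tree (level-order array): [35, 5, 46, 1, 17, 36, 47, None, 4, None, 26, None, 38, None, None, 3]
Compute height bottom-up (empty subtree = -1):
  height(3) = 1 + max(-1, -1) = 0
  height(4) = 1 + max(0, -1) = 1
  height(1) = 1 + max(-1, 1) = 2
  height(26) = 1 + max(-1, -1) = 0
  height(17) = 1 + max(-1, 0) = 1
  height(5) = 1 + max(2, 1) = 3
  height(38) = 1 + max(-1, -1) = 0
  height(36) = 1 + max(-1, 0) = 1
  height(47) = 1 + max(-1, -1) = 0
  height(46) = 1 + max(1, 0) = 2
  height(35) = 1 + max(3, 2) = 4
Height = 4


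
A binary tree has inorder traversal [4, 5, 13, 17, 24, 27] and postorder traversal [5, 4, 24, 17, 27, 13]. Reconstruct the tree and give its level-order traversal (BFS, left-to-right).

Inorder:   [4, 5, 13, 17, 24, 27]
Postorder: [5, 4, 24, 17, 27, 13]
Algorithm: postorder visits root last, so walk postorder right-to-left;
each value is the root of the current inorder slice — split it at that
value, recurse on the right subtree first, then the left.
Recursive splits:
  root=13; inorder splits into left=[4, 5], right=[17, 24, 27]
  root=27; inorder splits into left=[17, 24], right=[]
  root=17; inorder splits into left=[], right=[24]
  root=24; inorder splits into left=[], right=[]
  root=4; inorder splits into left=[], right=[5]
  root=5; inorder splits into left=[], right=[]
Reconstructed level-order: [13, 4, 27, 5, 17, 24]


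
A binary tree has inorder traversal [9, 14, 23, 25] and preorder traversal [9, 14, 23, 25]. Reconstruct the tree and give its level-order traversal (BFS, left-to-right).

Inorder:  [9, 14, 23, 25]
Preorder: [9, 14, 23, 25]
Algorithm: preorder visits root first, so consume preorder in order;
for each root, split the current inorder slice at that value into
left-subtree inorder and right-subtree inorder, then recurse.
Recursive splits:
  root=9; inorder splits into left=[], right=[14, 23, 25]
  root=14; inorder splits into left=[], right=[23, 25]
  root=23; inorder splits into left=[], right=[25]
  root=25; inorder splits into left=[], right=[]
Reconstructed level-order: [9, 14, 23, 25]


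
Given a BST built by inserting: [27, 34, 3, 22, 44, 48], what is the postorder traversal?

Tree insertion order: [27, 34, 3, 22, 44, 48]
Tree (level-order array): [27, 3, 34, None, 22, None, 44, None, None, None, 48]
Postorder traversal: [22, 3, 48, 44, 34, 27]


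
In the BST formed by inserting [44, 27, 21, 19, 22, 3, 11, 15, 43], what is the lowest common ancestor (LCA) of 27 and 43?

Tree insertion order: [44, 27, 21, 19, 22, 3, 11, 15, 43]
Tree (level-order array): [44, 27, None, 21, 43, 19, 22, None, None, 3, None, None, None, None, 11, None, 15]
In a BST, the LCA of p=27, q=43 is the first node v on the
root-to-leaf path with p <= v <= q (go left if both < v, right if both > v).
Walk from root:
  at 44: both 27 and 43 < 44, go left
  at 27: 27 <= 27 <= 43, this is the LCA
LCA = 27


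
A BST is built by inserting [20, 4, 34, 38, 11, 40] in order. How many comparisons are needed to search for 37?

Search path for 37: 20 -> 34 -> 38
Found: False
Comparisons: 3


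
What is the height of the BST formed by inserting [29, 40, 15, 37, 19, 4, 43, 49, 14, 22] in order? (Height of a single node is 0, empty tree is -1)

Insertion order: [29, 40, 15, 37, 19, 4, 43, 49, 14, 22]
Tree (level-order array): [29, 15, 40, 4, 19, 37, 43, None, 14, None, 22, None, None, None, 49]
Compute height bottom-up (empty subtree = -1):
  height(14) = 1 + max(-1, -1) = 0
  height(4) = 1 + max(-1, 0) = 1
  height(22) = 1 + max(-1, -1) = 0
  height(19) = 1 + max(-1, 0) = 1
  height(15) = 1 + max(1, 1) = 2
  height(37) = 1 + max(-1, -1) = 0
  height(49) = 1 + max(-1, -1) = 0
  height(43) = 1 + max(-1, 0) = 1
  height(40) = 1 + max(0, 1) = 2
  height(29) = 1 + max(2, 2) = 3
Height = 3


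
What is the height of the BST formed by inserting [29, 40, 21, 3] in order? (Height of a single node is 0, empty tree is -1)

Insertion order: [29, 40, 21, 3]
Tree (level-order array): [29, 21, 40, 3]
Compute height bottom-up (empty subtree = -1):
  height(3) = 1 + max(-1, -1) = 0
  height(21) = 1 + max(0, -1) = 1
  height(40) = 1 + max(-1, -1) = 0
  height(29) = 1 + max(1, 0) = 2
Height = 2


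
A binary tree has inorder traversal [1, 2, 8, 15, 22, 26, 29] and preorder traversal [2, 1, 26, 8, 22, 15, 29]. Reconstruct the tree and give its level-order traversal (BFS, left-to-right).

Inorder:  [1, 2, 8, 15, 22, 26, 29]
Preorder: [2, 1, 26, 8, 22, 15, 29]
Algorithm: preorder visits root first, so consume preorder in order;
for each root, split the current inorder slice at that value into
left-subtree inorder and right-subtree inorder, then recurse.
Recursive splits:
  root=2; inorder splits into left=[1], right=[8, 15, 22, 26, 29]
  root=1; inorder splits into left=[], right=[]
  root=26; inorder splits into left=[8, 15, 22], right=[29]
  root=8; inorder splits into left=[], right=[15, 22]
  root=22; inorder splits into left=[15], right=[]
  root=15; inorder splits into left=[], right=[]
  root=29; inorder splits into left=[], right=[]
Reconstructed level-order: [2, 1, 26, 8, 29, 22, 15]


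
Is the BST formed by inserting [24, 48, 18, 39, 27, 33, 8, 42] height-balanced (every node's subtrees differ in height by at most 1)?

Tree (level-order array): [24, 18, 48, 8, None, 39, None, None, None, 27, 42, None, 33]
Definition: a tree is height-balanced if, at every node, |h(left) - h(right)| <= 1 (empty subtree has height -1).
Bottom-up per-node check:
  node 8: h_left=-1, h_right=-1, diff=0 [OK], height=0
  node 18: h_left=0, h_right=-1, diff=1 [OK], height=1
  node 33: h_left=-1, h_right=-1, diff=0 [OK], height=0
  node 27: h_left=-1, h_right=0, diff=1 [OK], height=1
  node 42: h_left=-1, h_right=-1, diff=0 [OK], height=0
  node 39: h_left=1, h_right=0, diff=1 [OK], height=2
  node 48: h_left=2, h_right=-1, diff=3 [FAIL (|2--1|=3 > 1)], height=3
  node 24: h_left=1, h_right=3, diff=2 [FAIL (|1-3|=2 > 1)], height=4
Node 48 violates the condition: |2 - -1| = 3 > 1.
Result: Not balanced


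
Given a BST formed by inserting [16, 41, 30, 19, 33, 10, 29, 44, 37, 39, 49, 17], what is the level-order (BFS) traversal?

Tree insertion order: [16, 41, 30, 19, 33, 10, 29, 44, 37, 39, 49, 17]
Tree (level-order array): [16, 10, 41, None, None, 30, 44, 19, 33, None, 49, 17, 29, None, 37, None, None, None, None, None, None, None, 39]
BFS from the root, enqueuing left then right child of each popped node:
  queue [16] -> pop 16, enqueue [10, 41], visited so far: [16]
  queue [10, 41] -> pop 10, enqueue [none], visited so far: [16, 10]
  queue [41] -> pop 41, enqueue [30, 44], visited so far: [16, 10, 41]
  queue [30, 44] -> pop 30, enqueue [19, 33], visited so far: [16, 10, 41, 30]
  queue [44, 19, 33] -> pop 44, enqueue [49], visited so far: [16, 10, 41, 30, 44]
  queue [19, 33, 49] -> pop 19, enqueue [17, 29], visited so far: [16, 10, 41, 30, 44, 19]
  queue [33, 49, 17, 29] -> pop 33, enqueue [37], visited so far: [16, 10, 41, 30, 44, 19, 33]
  queue [49, 17, 29, 37] -> pop 49, enqueue [none], visited so far: [16, 10, 41, 30, 44, 19, 33, 49]
  queue [17, 29, 37] -> pop 17, enqueue [none], visited so far: [16, 10, 41, 30, 44, 19, 33, 49, 17]
  queue [29, 37] -> pop 29, enqueue [none], visited so far: [16, 10, 41, 30, 44, 19, 33, 49, 17, 29]
  queue [37] -> pop 37, enqueue [39], visited so far: [16, 10, 41, 30, 44, 19, 33, 49, 17, 29, 37]
  queue [39] -> pop 39, enqueue [none], visited so far: [16, 10, 41, 30, 44, 19, 33, 49, 17, 29, 37, 39]
Result: [16, 10, 41, 30, 44, 19, 33, 49, 17, 29, 37, 39]


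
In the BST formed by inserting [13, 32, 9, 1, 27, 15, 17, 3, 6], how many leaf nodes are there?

Tree built from: [13, 32, 9, 1, 27, 15, 17, 3, 6]
Tree (level-order array): [13, 9, 32, 1, None, 27, None, None, 3, 15, None, None, 6, None, 17]
Rule: A leaf has 0 children.
Per-node child counts:
  node 13: 2 child(ren)
  node 9: 1 child(ren)
  node 1: 1 child(ren)
  node 3: 1 child(ren)
  node 6: 0 child(ren)
  node 32: 1 child(ren)
  node 27: 1 child(ren)
  node 15: 1 child(ren)
  node 17: 0 child(ren)
Matching nodes: [6, 17]
Count of leaf nodes: 2


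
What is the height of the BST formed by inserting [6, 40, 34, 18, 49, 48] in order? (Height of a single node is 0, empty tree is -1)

Insertion order: [6, 40, 34, 18, 49, 48]
Tree (level-order array): [6, None, 40, 34, 49, 18, None, 48]
Compute height bottom-up (empty subtree = -1):
  height(18) = 1 + max(-1, -1) = 0
  height(34) = 1 + max(0, -1) = 1
  height(48) = 1 + max(-1, -1) = 0
  height(49) = 1 + max(0, -1) = 1
  height(40) = 1 + max(1, 1) = 2
  height(6) = 1 + max(-1, 2) = 3
Height = 3


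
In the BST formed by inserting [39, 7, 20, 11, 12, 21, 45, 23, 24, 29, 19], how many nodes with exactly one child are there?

Tree built from: [39, 7, 20, 11, 12, 21, 45, 23, 24, 29, 19]
Tree (level-order array): [39, 7, 45, None, 20, None, None, 11, 21, None, 12, None, 23, None, 19, None, 24, None, None, None, 29]
Rule: These are nodes with exactly 1 non-null child.
Per-node child counts:
  node 39: 2 child(ren)
  node 7: 1 child(ren)
  node 20: 2 child(ren)
  node 11: 1 child(ren)
  node 12: 1 child(ren)
  node 19: 0 child(ren)
  node 21: 1 child(ren)
  node 23: 1 child(ren)
  node 24: 1 child(ren)
  node 29: 0 child(ren)
  node 45: 0 child(ren)
Matching nodes: [7, 11, 12, 21, 23, 24]
Count of nodes with exactly one child: 6


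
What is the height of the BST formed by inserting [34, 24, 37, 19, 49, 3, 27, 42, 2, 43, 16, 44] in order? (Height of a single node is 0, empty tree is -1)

Insertion order: [34, 24, 37, 19, 49, 3, 27, 42, 2, 43, 16, 44]
Tree (level-order array): [34, 24, 37, 19, 27, None, 49, 3, None, None, None, 42, None, 2, 16, None, 43, None, None, None, None, None, 44]
Compute height bottom-up (empty subtree = -1):
  height(2) = 1 + max(-1, -1) = 0
  height(16) = 1 + max(-1, -1) = 0
  height(3) = 1 + max(0, 0) = 1
  height(19) = 1 + max(1, -1) = 2
  height(27) = 1 + max(-1, -1) = 0
  height(24) = 1 + max(2, 0) = 3
  height(44) = 1 + max(-1, -1) = 0
  height(43) = 1 + max(-1, 0) = 1
  height(42) = 1 + max(-1, 1) = 2
  height(49) = 1 + max(2, -1) = 3
  height(37) = 1 + max(-1, 3) = 4
  height(34) = 1 + max(3, 4) = 5
Height = 5


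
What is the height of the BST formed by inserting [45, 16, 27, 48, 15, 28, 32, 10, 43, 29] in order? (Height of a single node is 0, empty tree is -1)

Insertion order: [45, 16, 27, 48, 15, 28, 32, 10, 43, 29]
Tree (level-order array): [45, 16, 48, 15, 27, None, None, 10, None, None, 28, None, None, None, 32, 29, 43]
Compute height bottom-up (empty subtree = -1):
  height(10) = 1 + max(-1, -1) = 0
  height(15) = 1 + max(0, -1) = 1
  height(29) = 1 + max(-1, -1) = 0
  height(43) = 1 + max(-1, -1) = 0
  height(32) = 1 + max(0, 0) = 1
  height(28) = 1 + max(-1, 1) = 2
  height(27) = 1 + max(-1, 2) = 3
  height(16) = 1 + max(1, 3) = 4
  height(48) = 1 + max(-1, -1) = 0
  height(45) = 1 + max(4, 0) = 5
Height = 5


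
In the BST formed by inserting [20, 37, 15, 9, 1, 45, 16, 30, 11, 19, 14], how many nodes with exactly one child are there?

Tree built from: [20, 37, 15, 9, 1, 45, 16, 30, 11, 19, 14]
Tree (level-order array): [20, 15, 37, 9, 16, 30, 45, 1, 11, None, 19, None, None, None, None, None, None, None, 14]
Rule: These are nodes with exactly 1 non-null child.
Per-node child counts:
  node 20: 2 child(ren)
  node 15: 2 child(ren)
  node 9: 2 child(ren)
  node 1: 0 child(ren)
  node 11: 1 child(ren)
  node 14: 0 child(ren)
  node 16: 1 child(ren)
  node 19: 0 child(ren)
  node 37: 2 child(ren)
  node 30: 0 child(ren)
  node 45: 0 child(ren)
Matching nodes: [11, 16]
Count of nodes with exactly one child: 2


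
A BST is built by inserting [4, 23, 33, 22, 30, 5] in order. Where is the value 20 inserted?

Starting tree (level order): [4, None, 23, 22, 33, 5, None, 30]
Insertion path: 4 -> 23 -> 22 -> 5
Result: insert 20 as right child of 5
Final tree (level order): [4, None, 23, 22, 33, 5, None, 30, None, None, 20]


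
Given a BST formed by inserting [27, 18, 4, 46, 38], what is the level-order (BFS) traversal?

Tree insertion order: [27, 18, 4, 46, 38]
Tree (level-order array): [27, 18, 46, 4, None, 38]
BFS from the root, enqueuing left then right child of each popped node:
  queue [27] -> pop 27, enqueue [18, 46], visited so far: [27]
  queue [18, 46] -> pop 18, enqueue [4], visited so far: [27, 18]
  queue [46, 4] -> pop 46, enqueue [38], visited so far: [27, 18, 46]
  queue [4, 38] -> pop 4, enqueue [none], visited so far: [27, 18, 46, 4]
  queue [38] -> pop 38, enqueue [none], visited so far: [27, 18, 46, 4, 38]
Result: [27, 18, 46, 4, 38]


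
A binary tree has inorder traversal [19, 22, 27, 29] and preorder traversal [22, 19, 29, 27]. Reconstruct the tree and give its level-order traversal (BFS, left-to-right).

Inorder:  [19, 22, 27, 29]
Preorder: [22, 19, 29, 27]
Algorithm: preorder visits root first, so consume preorder in order;
for each root, split the current inorder slice at that value into
left-subtree inorder and right-subtree inorder, then recurse.
Recursive splits:
  root=22; inorder splits into left=[19], right=[27, 29]
  root=19; inorder splits into left=[], right=[]
  root=29; inorder splits into left=[27], right=[]
  root=27; inorder splits into left=[], right=[]
Reconstructed level-order: [22, 19, 29, 27]


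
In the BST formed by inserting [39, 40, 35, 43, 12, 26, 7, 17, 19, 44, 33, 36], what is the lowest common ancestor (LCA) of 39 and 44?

Tree insertion order: [39, 40, 35, 43, 12, 26, 7, 17, 19, 44, 33, 36]
Tree (level-order array): [39, 35, 40, 12, 36, None, 43, 7, 26, None, None, None, 44, None, None, 17, 33, None, None, None, 19]
In a BST, the LCA of p=39, q=44 is the first node v on the
root-to-leaf path with p <= v <= q (go left if both < v, right if both > v).
Walk from root:
  at 39: 39 <= 39 <= 44, this is the LCA
LCA = 39


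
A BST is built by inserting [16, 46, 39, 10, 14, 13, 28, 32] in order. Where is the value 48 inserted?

Starting tree (level order): [16, 10, 46, None, 14, 39, None, 13, None, 28, None, None, None, None, 32]
Insertion path: 16 -> 46
Result: insert 48 as right child of 46
Final tree (level order): [16, 10, 46, None, 14, 39, 48, 13, None, 28, None, None, None, None, None, None, 32]


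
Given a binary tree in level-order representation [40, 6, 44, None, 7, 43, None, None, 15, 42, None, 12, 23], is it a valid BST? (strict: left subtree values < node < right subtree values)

Level-order array: [40, 6, 44, None, 7, 43, None, None, 15, 42, None, 12, 23]
Validate using subtree bounds (lo, hi): at each node, require lo < value < hi,
then recurse left with hi=value and right with lo=value.
Preorder trace (stopping at first violation):
  at node 40 with bounds (-inf, +inf): OK
  at node 6 with bounds (-inf, 40): OK
  at node 7 with bounds (6, 40): OK
  at node 15 with bounds (7, 40): OK
  at node 12 with bounds (7, 15): OK
  at node 23 with bounds (15, 40): OK
  at node 44 with bounds (40, +inf): OK
  at node 43 with bounds (40, 44): OK
  at node 42 with bounds (40, 43): OK
No violation found at any node.
Result: Valid BST


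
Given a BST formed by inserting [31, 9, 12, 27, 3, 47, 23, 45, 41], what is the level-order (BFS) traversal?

Tree insertion order: [31, 9, 12, 27, 3, 47, 23, 45, 41]
Tree (level-order array): [31, 9, 47, 3, 12, 45, None, None, None, None, 27, 41, None, 23]
BFS from the root, enqueuing left then right child of each popped node:
  queue [31] -> pop 31, enqueue [9, 47], visited so far: [31]
  queue [9, 47] -> pop 9, enqueue [3, 12], visited so far: [31, 9]
  queue [47, 3, 12] -> pop 47, enqueue [45], visited so far: [31, 9, 47]
  queue [3, 12, 45] -> pop 3, enqueue [none], visited so far: [31, 9, 47, 3]
  queue [12, 45] -> pop 12, enqueue [27], visited so far: [31, 9, 47, 3, 12]
  queue [45, 27] -> pop 45, enqueue [41], visited so far: [31, 9, 47, 3, 12, 45]
  queue [27, 41] -> pop 27, enqueue [23], visited so far: [31, 9, 47, 3, 12, 45, 27]
  queue [41, 23] -> pop 41, enqueue [none], visited so far: [31, 9, 47, 3, 12, 45, 27, 41]
  queue [23] -> pop 23, enqueue [none], visited so far: [31, 9, 47, 3, 12, 45, 27, 41, 23]
Result: [31, 9, 47, 3, 12, 45, 27, 41, 23]


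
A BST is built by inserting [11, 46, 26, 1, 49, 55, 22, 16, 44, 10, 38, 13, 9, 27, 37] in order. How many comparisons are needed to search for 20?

Search path for 20: 11 -> 46 -> 26 -> 22 -> 16
Found: False
Comparisons: 5


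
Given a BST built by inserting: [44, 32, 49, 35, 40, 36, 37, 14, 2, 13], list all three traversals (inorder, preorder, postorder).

Tree insertion order: [44, 32, 49, 35, 40, 36, 37, 14, 2, 13]
Tree (level-order array): [44, 32, 49, 14, 35, None, None, 2, None, None, 40, None, 13, 36, None, None, None, None, 37]
Inorder (L, root, R): [2, 13, 14, 32, 35, 36, 37, 40, 44, 49]
Preorder (root, L, R): [44, 32, 14, 2, 13, 35, 40, 36, 37, 49]
Postorder (L, R, root): [13, 2, 14, 37, 36, 40, 35, 32, 49, 44]


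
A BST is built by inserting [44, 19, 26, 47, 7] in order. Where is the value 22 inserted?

Starting tree (level order): [44, 19, 47, 7, 26]
Insertion path: 44 -> 19 -> 26
Result: insert 22 as left child of 26
Final tree (level order): [44, 19, 47, 7, 26, None, None, None, None, 22]


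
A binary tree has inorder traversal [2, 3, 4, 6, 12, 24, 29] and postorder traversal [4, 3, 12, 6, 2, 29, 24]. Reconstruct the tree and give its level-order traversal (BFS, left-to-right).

Inorder:   [2, 3, 4, 6, 12, 24, 29]
Postorder: [4, 3, 12, 6, 2, 29, 24]
Algorithm: postorder visits root last, so walk postorder right-to-left;
each value is the root of the current inorder slice — split it at that
value, recurse on the right subtree first, then the left.
Recursive splits:
  root=24; inorder splits into left=[2, 3, 4, 6, 12], right=[29]
  root=29; inorder splits into left=[], right=[]
  root=2; inorder splits into left=[], right=[3, 4, 6, 12]
  root=6; inorder splits into left=[3, 4], right=[12]
  root=12; inorder splits into left=[], right=[]
  root=3; inorder splits into left=[], right=[4]
  root=4; inorder splits into left=[], right=[]
Reconstructed level-order: [24, 2, 29, 6, 3, 12, 4]


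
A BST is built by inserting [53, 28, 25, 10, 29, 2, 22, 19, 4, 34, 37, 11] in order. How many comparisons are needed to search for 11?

Search path for 11: 53 -> 28 -> 25 -> 10 -> 22 -> 19 -> 11
Found: True
Comparisons: 7


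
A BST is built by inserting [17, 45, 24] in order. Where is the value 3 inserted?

Starting tree (level order): [17, None, 45, 24]
Insertion path: 17
Result: insert 3 as left child of 17
Final tree (level order): [17, 3, 45, None, None, 24]


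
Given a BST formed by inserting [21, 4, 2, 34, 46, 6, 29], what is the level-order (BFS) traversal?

Tree insertion order: [21, 4, 2, 34, 46, 6, 29]
Tree (level-order array): [21, 4, 34, 2, 6, 29, 46]
BFS from the root, enqueuing left then right child of each popped node:
  queue [21] -> pop 21, enqueue [4, 34], visited so far: [21]
  queue [4, 34] -> pop 4, enqueue [2, 6], visited so far: [21, 4]
  queue [34, 2, 6] -> pop 34, enqueue [29, 46], visited so far: [21, 4, 34]
  queue [2, 6, 29, 46] -> pop 2, enqueue [none], visited so far: [21, 4, 34, 2]
  queue [6, 29, 46] -> pop 6, enqueue [none], visited so far: [21, 4, 34, 2, 6]
  queue [29, 46] -> pop 29, enqueue [none], visited so far: [21, 4, 34, 2, 6, 29]
  queue [46] -> pop 46, enqueue [none], visited so far: [21, 4, 34, 2, 6, 29, 46]
Result: [21, 4, 34, 2, 6, 29, 46]


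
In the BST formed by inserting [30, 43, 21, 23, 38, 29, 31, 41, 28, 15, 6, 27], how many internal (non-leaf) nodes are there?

Tree built from: [30, 43, 21, 23, 38, 29, 31, 41, 28, 15, 6, 27]
Tree (level-order array): [30, 21, 43, 15, 23, 38, None, 6, None, None, 29, 31, 41, None, None, 28, None, None, None, None, None, 27]
Rule: An internal node has at least one child.
Per-node child counts:
  node 30: 2 child(ren)
  node 21: 2 child(ren)
  node 15: 1 child(ren)
  node 6: 0 child(ren)
  node 23: 1 child(ren)
  node 29: 1 child(ren)
  node 28: 1 child(ren)
  node 27: 0 child(ren)
  node 43: 1 child(ren)
  node 38: 2 child(ren)
  node 31: 0 child(ren)
  node 41: 0 child(ren)
Matching nodes: [30, 21, 15, 23, 29, 28, 43, 38]
Count of internal (non-leaf) nodes: 8


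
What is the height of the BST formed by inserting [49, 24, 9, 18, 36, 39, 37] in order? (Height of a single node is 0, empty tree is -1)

Insertion order: [49, 24, 9, 18, 36, 39, 37]
Tree (level-order array): [49, 24, None, 9, 36, None, 18, None, 39, None, None, 37]
Compute height bottom-up (empty subtree = -1):
  height(18) = 1 + max(-1, -1) = 0
  height(9) = 1 + max(-1, 0) = 1
  height(37) = 1 + max(-1, -1) = 0
  height(39) = 1 + max(0, -1) = 1
  height(36) = 1 + max(-1, 1) = 2
  height(24) = 1 + max(1, 2) = 3
  height(49) = 1 + max(3, -1) = 4
Height = 4


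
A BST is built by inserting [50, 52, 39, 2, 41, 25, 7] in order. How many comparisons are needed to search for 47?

Search path for 47: 50 -> 39 -> 41
Found: False
Comparisons: 3


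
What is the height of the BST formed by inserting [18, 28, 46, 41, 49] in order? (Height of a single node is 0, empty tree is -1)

Insertion order: [18, 28, 46, 41, 49]
Tree (level-order array): [18, None, 28, None, 46, 41, 49]
Compute height bottom-up (empty subtree = -1):
  height(41) = 1 + max(-1, -1) = 0
  height(49) = 1 + max(-1, -1) = 0
  height(46) = 1 + max(0, 0) = 1
  height(28) = 1 + max(-1, 1) = 2
  height(18) = 1 + max(-1, 2) = 3
Height = 3


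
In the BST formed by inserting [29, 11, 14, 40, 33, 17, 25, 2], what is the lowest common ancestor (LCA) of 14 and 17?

Tree insertion order: [29, 11, 14, 40, 33, 17, 25, 2]
Tree (level-order array): [29, 11, 40, 2, 14, 33, None, None, None, None, 17, None, None, None, 25]
In a BST, the LCA of p=14, q=17 is the first node v on the
root-to-leaf path with p <= v <= q (go left if both < v, right if both > v).
Walk from root:
  at 29: both 14 and 17 < 29, go left
  at 11: both 14 and 17 > 11, go right
  at 14: 14 <= 14 <= 17, this is the LCA
LCA = 14


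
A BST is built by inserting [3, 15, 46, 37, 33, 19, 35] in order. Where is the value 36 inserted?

Starting tree (level order): [3, None, 15, None, 46, 37, None, 33, None, 19, 35]
Insertion path: 3 -> 15 -> 46 -> 37 -> 33 -> 35
Result: insert 36 as right child of 35
Final tree (level order): [3, None, 15, None, 46, 37, None, 33, None, 19, 35, None, None, None, 36]
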